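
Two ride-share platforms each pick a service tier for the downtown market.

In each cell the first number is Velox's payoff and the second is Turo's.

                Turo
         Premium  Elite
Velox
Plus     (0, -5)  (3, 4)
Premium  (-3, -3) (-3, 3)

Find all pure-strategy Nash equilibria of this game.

Velox against Premium: payoffs 0, -3 → best response Plus.
Velox against Elite: payoffs 3, -3 → best response Plus.
Turo against Plus: payoffs -5, 4 → best response Elite.
Turo against Premium: payoffs -3, 3 → best response Elite.
Mutual best responses: (Plus, Elite).

The unique pure-strategy Nash equilibrium is (Plus, Elite).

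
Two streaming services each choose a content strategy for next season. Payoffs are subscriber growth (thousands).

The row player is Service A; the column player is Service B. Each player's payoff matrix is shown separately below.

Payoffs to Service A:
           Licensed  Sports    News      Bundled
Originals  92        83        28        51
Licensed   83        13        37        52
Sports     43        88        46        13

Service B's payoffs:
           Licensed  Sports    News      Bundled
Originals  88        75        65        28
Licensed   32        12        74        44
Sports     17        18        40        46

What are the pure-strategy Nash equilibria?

The unique pure-strategy Nash equilibrium is (Originals, Licensed).

(Originals, Licensed): Service A gets 92, best alternative 83; Service B gets 88, best alternative 75. No profitable deviation — NE.
(Originals, Sports): Service A can switch to Sports (83 → 88). Not NE.
(Originals, News): Service A can switch to Licensed (28 → 37). Not NE.
(Originals, Bundled): Service A can switch to Licensed (51 → 52). Not NE.
(Licensed, Licensed): Service A can switch to Originals (83 → 92). Not NE.
(Licensed, Sports): Service A can switch to Originals (13 → 83). Not NE.
(Licensed, News): Service A can switch to Sports (37 → 46). Not NE.
(Licensed, Bundled): Service B can switch to News (44 → 74). Not NE.
(Sports, Licensed): Service A can switch to Originals (43 → 92). Not NE.
(The remaining 3 profiles each have a profitable deviation by the same check.)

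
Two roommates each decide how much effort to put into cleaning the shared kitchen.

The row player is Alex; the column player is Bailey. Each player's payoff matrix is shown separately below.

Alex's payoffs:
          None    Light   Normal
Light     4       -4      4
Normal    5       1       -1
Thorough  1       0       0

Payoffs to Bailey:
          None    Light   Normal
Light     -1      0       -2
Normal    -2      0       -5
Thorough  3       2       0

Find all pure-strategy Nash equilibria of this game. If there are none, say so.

Alex against None: payoffs 4, 5, 1 → best response Normal.
Alex against Light: payoffs -4, 1, 0 → best response Normal.
Alex against Normal: payoffs 4, -1, 0 → best response Light.
Bailey against Light: payoffs -1, 0, -2 → best response Light.
Bailey against Normal: payoffs -2, 0, -5 → best response Light.
Bailey against Thorough: payoffs 3, 2, 0 → best response None.
Mutual best responses: (Normal, Light).

Pure NE: (Normal, Light)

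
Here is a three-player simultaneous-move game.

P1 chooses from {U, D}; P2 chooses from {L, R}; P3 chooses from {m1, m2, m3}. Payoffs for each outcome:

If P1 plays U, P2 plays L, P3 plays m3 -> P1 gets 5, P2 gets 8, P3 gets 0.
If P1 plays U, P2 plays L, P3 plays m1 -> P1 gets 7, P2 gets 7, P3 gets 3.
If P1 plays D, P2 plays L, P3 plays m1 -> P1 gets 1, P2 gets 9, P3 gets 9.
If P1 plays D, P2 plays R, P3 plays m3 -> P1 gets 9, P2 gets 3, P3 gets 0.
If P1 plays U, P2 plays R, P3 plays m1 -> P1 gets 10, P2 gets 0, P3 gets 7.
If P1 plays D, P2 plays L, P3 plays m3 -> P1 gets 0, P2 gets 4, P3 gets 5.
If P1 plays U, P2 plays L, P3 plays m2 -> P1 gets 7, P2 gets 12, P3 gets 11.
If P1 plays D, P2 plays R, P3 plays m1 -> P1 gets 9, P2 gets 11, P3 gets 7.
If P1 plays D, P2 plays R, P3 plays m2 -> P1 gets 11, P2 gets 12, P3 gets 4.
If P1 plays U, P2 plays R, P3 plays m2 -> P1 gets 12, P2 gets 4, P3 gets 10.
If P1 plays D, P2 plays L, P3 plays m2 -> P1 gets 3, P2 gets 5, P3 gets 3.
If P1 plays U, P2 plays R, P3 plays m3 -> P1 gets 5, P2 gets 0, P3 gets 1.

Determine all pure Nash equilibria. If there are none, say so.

(U, L, m1): P3 can switch to m2 (3 → 11). Not NE.
(U, L, m2): P1 gets 7, best alternative 3; P2 gets 12, best alternative 4; P3 gets 11, best alternative 3. No profitable deviation — NE.
(U, L, m3): P3 can switch to m1 (0 → 3). Not NE.
(U, R, m1): P2 can switch to L (0 → 7). Not NE.
(U, R, m2): P2 can switch to L (4 → 12). Not NE.
(U, R, m3): P1 can switch to D (5 → 9). Not NE.
(D, L, m1): P1 can switch to U (1 → 7). Not NE.
(D, L, m2): P1 can switch to U (3 → 7). Not NE.
(D, L, m3): P1 can switch to U (0 → 5). Not NE.
(D, R, m1): P1 can switch to U (9 → 10). Not NE.
(D, R, m2): P1 can switch to U (11 → 12). Not NE.
(D, R, m3): P2 can switch to L (3 → 4). Not NE.

(U, L, m2)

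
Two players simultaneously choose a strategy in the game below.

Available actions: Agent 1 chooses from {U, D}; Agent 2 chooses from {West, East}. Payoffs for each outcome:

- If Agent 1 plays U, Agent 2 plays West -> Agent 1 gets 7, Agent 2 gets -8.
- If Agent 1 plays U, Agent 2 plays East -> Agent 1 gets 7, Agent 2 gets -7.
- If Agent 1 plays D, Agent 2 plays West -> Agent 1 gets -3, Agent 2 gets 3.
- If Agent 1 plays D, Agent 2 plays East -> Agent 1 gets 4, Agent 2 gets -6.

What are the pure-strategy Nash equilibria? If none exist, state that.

Mark each player's best response to every combination of opponents' strategies; a profile where every player is best-responding is a pure Nash equilibrium.
Agent 1 against West: payoffs 7, -3 → best response U.
Agent 1 against East: payoffs 7, 4 → best response U.
Agent 2 against U: payoffs -8, -7 → best response East.
Agent 2 against D: payoffs 3, -6 → best response West.
Mutual best responses: (U, East).

The unique pure-strategy Nash equilibrium is (U, East).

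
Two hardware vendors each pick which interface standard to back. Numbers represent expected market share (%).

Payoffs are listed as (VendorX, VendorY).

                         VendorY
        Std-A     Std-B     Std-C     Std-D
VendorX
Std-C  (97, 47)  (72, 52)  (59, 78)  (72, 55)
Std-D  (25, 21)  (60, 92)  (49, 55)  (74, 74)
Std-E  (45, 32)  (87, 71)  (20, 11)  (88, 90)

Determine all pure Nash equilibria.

Pure-strategy Nash equilibria: (Std-C, Std-C); (Std-E, Std-D)

(Std-C, Std-A): VendorY can switch to Std-B (47 → 52). Not NE.
(Std-C, Std-B): VendorX can switch to Std-E (72 → 87). Not NE.
(Std-C, Std-C): VendorX gets 59, best alternative 49; VendorY gets 78, best alternative 55. No profitable deviation — NE.
(Std-C, Std-D): VendorX can switch to Std-D (72 → 74). Not NE.
(Std-D, Std-A): VendorX can switch to Std-C (25 → 97). Not NE.
(Std-D, Std-B): VendorX can switch to Std-C (60 → 72). Not NE.
(Std-D, Std-C): VendorX can switch to Std-C (49 → 59). Not NE.
(Std-D, Std-D): VendorX can switch to Std-E (74 → 88). Not NE.
(Std-E, Std-A): VendorX can switch to Std-C (45 → 97). Not NE.
(Std-E, Std-D): VendorX gets 88, best alternative 74; VendorY gets 90, best alternative 71. No profitable deviation — NE.
(The remaining 2 profiles each have a profitable deviation by the same check.)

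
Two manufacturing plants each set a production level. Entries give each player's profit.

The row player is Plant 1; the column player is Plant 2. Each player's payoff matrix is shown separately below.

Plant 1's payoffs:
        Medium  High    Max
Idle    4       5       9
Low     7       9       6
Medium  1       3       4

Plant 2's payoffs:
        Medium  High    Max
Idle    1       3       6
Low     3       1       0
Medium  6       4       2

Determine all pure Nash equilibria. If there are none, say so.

Plant 1 against Medium: payoffs 4, 7, 1 → best response Low.
Plant 1 against High: payoffs 5, 9, 3 → best response Low.
Plant 1 against Max: payoffs 9, 6, 4 → best response Idle.
Plant 2 against Idle: payoffs 1, 3, 6 → best response Max.
Plant 2 against Low: payoffs 3, 1, 0 → best response Medium.
Plant 2 against Medium: payoffs 6, 4, 2 → best response Medium.
Mutual best responses: (Idle, Max); (Low, Medium).

The pure Nash equilibria are (Idle, Max) and (Low, Medium).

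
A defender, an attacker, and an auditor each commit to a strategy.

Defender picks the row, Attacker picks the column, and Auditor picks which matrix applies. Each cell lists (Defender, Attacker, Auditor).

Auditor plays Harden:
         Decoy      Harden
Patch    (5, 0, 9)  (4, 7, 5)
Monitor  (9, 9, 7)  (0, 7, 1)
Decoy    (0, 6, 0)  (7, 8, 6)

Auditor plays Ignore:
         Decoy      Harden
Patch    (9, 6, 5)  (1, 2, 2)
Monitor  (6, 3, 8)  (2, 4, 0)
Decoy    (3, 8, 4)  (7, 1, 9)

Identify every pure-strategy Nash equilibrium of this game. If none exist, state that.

Defender against (Decoy, Harden): payoffs 5, 9, 0 → best response Monitor.
Defender against (Decoy, Ignore): payoffs 9, 6, 3 → best response Patch.
Defender against (Harden, Harden): payoffs 4, 0, 7 → best response Decoy.
Defender against (Harden, Ignore): payoffs 1, 2, 7 → best response Decoy.
Attacker against (Patch, Harden): payoffs 0, 7 → best response Harden.
Attacker against (Patch, Ignore): payoffs 6, 2 → best response Decoy.
Attacker against (Monitor, Harden): payoffs 9, 7 → best response Decoy.
Attacker against (Monitor, Ignore): payoffs 3, 4 → best response Harden.
Attacker against (Decoy, Harden): payoffs 6, 8 → best response Harden.
Attacker against (Decoy, Ignore): payoffs 8, 1 → best response Decoy.
Auditor against (Patch, Decoy): payoffs 9, 5 → best response Harden.
Auditor against (Patch, Harden): payoffs 5, 2 → best response Harden.
Auditor against (Monitor, Decoy): payoffs 7, 8 → best response Ignore.
Auditor against (Monitor, Harden): payoffs 1, 0 → best response Harden.
Auditor against (Decoy, Decoy): payoffs 0, 4 → best response Ignore.
Auditor against (Decoy, Harden): payoffs 6, 9 → best response Ignore.
No profile is a mutual best response for all players.

There is no pure-strategy Nash equilibrium.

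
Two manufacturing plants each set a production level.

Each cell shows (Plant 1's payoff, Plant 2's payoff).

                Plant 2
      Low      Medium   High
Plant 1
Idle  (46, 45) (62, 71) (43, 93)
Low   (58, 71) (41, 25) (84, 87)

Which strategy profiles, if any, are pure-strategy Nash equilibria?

Pure NE: (Low, High)

(Idle, Low): Plant 1 can switch to Low (46 → 58). Not NE.
(Idle, Medium): Plant 2 can switch to High (71 → 93). Not NE.
(Idle, High): Plant 1 can switch to Low (43 → 84). Not NE.
(Low, Low): Plant 2 can switch to High (71 → 87). Not NE.
(Low, Medium): Plant 1 can switch to Idle (41 → 62). Not NE.
(Low, High): Plant 1 gets 84, best alternative 43; Plant 2 gets 87, best alternative 71. No profitable deviation — NE.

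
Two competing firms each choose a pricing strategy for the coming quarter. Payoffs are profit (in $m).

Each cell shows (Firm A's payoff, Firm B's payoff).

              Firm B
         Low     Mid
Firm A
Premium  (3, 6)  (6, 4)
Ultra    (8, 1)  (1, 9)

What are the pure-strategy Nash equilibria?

This game has no pure Nash equilibrium.

(Premium, Low): Firm A can switch to Ultra (3 → 8). Not NE.
(Premium, Mid): Firm B can switch to Low (4 → 6). Not NE.
(Ultra, Low): Firm B can switch to Mid (1 → 9). Not NE.
(Ultra, Mid): Firm A can switch to Premium (1 → 6). Not NE.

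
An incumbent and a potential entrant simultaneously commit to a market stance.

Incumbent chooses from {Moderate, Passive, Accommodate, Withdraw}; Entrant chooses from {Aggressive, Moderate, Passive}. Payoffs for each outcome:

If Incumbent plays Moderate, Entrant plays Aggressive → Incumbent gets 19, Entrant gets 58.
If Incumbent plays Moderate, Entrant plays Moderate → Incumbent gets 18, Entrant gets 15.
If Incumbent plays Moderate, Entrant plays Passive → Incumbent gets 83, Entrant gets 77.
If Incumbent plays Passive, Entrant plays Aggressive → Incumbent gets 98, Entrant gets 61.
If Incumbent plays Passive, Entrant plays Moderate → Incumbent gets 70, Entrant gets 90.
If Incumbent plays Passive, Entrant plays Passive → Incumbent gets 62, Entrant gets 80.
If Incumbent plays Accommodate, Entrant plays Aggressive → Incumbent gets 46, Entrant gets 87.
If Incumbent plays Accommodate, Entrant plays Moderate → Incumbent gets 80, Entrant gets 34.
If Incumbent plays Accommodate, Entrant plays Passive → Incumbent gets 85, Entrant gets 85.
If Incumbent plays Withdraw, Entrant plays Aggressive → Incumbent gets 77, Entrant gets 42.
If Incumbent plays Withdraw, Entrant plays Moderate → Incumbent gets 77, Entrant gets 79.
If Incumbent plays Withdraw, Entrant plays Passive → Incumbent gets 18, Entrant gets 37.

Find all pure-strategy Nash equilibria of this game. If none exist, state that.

(Moderate, Aggressive): Incumbent can switch to Passive (19 → 98). Not NE.
(Moderate, Moderate): Incumbent can switch to Passive (18 → 70). Not NE.
(Moderate, Passive): Incumbent can switch to Accommodate (83 → 85). Not NE.
(Passive, Aggressive): Entrant can switch to Moderate (61 → 90). Not NE.
(Passive, Moderate): Incumbent can switch to Accommodate (70 → 80). Not NE.
(Passive, Passive): Incumbent can switch to Moderate (62 → 83). Not NE.
(Accommodate, Aggressive): Incumbent can switch to Passive (46 → 98). Not NE.
(Accommodate, Moderate): Entrant can switch to Aggressive (34 → 87). Not NE.
(Accommodate, Passive): Entrant can switch to Aggressive (85 → 87). Not NE.
(Withdraw, Aggressive): Incumbent can switch to Passive (77 → 98). Not NE.
(The remaining 2 profiles each have a profitable deviation by the same check.)

This game has no pure Nash equilibrium.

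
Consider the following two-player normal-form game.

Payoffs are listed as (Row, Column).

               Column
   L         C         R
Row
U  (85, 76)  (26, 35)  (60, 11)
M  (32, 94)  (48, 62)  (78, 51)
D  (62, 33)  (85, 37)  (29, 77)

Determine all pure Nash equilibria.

Pure NE: (U, L)

For each player, find the best response to each opponent profile; mutual best responses are the pure NE.
Row against L: payoffs 85, 32, 62 → best response U.
Row against C: payoffs 26, 48, 85 → best response D.
Row against R: payoffs 60, 78, 29 → best response M.
Column against U: payoffs 76, 35, 11 → best response L.
Column against M: payoffs 94, 62, 51 → best response L.
Column against D: payoffs 33, 37, 77 → best response R.
Mutual best responses: (U, L).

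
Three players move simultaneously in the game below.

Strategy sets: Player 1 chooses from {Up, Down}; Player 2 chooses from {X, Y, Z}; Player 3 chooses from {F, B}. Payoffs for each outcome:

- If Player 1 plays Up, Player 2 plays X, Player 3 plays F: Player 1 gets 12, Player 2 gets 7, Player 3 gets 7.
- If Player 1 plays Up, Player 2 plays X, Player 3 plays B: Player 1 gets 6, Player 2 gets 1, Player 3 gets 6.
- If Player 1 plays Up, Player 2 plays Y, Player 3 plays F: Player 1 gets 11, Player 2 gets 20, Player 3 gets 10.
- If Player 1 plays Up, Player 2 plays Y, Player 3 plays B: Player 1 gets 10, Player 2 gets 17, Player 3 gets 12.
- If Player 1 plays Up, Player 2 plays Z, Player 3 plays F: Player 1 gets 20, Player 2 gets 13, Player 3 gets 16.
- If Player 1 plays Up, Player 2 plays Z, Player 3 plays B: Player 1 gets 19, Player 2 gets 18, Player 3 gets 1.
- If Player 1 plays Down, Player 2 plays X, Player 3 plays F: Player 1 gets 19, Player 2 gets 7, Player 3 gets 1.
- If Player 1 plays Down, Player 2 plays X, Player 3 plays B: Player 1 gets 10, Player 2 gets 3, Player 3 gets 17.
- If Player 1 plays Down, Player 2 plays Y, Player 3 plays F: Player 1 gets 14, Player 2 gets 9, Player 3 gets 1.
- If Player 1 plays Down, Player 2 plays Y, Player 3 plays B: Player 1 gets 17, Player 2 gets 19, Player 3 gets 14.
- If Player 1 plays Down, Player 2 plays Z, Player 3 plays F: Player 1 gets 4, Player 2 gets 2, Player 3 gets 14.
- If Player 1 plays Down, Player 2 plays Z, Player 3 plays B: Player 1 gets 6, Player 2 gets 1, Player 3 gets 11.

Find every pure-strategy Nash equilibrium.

Mark each player's best response to every combination of opponents' strategies; a profile where every player is best-responding is a pure Nash equilibrium.
Player 1 against (X, F): payoffs 12, 19 → best response Down.
Player 1 against (X, B): payoffs 6, 10 → best response Down.
Player 1 against (Y, F): payoffs 11, 14 → best response Down.
Player 1 against (Y, B): payoffs 10, 17 → best response Down.
Player 1 against (Z, F): payoffs 20, 4 → best response Up.
Player 1 against (Z, B): payoffs 19, 6 → best response Up.
Player 2 against (Up, F): payoffs 7, 20, 13 → best response Y.
Player 2 against (Up, B): payoffs 1, 17, 18 → best response Z.
Player 2 against (Down, F): payoffs 7, 9, 2 → best response Y.
Player 2 against (Down, B): payoffs 3, 19, 1 → best response Y.
Player 3 against (Up, X): payoffs 7, 6 → best response F.
Player 3 against (Up, Y): payoffs 10, 12 → best response B.
Player 3 against (Up, Z): payoffs 16, 1 → best response F.
Player 3 against (Down, X): payoffs 1, 17 → best response B.
Player 3 against (Down, Y): payoffs 1, 14 → best response B.
Player 3 against (Down, Z): payoffs 14, 11 → best response F.
Mutual best responses: (Down, Y, B).

Pure NE: (Down, Y, B)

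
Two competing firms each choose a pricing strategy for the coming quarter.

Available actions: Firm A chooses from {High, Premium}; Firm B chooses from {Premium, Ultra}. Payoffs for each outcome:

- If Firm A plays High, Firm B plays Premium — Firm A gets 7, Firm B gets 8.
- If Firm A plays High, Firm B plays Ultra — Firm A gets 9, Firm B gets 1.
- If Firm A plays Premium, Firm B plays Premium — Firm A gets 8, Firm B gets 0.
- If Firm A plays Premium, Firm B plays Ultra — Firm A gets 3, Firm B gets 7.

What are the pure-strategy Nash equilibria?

Firm A against Premium: payoffs 7, 8 → best response Premium.
Firm A against Ultra: payoffs 9, 3 → best response High.
Firm B against High: payoffs 8, 1 → best response Premium.
Firm B against Premium: payoffs 0, 7 → best response Ultra.
No profile is a mutual best response for all players.

No pure-strategy Nash equilibrium.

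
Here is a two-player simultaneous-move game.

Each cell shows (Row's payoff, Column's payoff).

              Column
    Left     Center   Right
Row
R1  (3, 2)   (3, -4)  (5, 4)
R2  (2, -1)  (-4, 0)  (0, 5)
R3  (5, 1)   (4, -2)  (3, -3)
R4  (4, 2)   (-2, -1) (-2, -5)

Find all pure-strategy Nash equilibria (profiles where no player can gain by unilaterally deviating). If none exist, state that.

For each strategy profile, look for a profitable unilateral deviation.
(R1, Left): Row can switch to R3 (3 → 5). Not NE.
(R1, Center): Row can switch to R3 (3 → 4). Not NE.
(R1, Right): Row gets 5, best alternative 3; Column gets 4, best alternative 2. No profitable deviation — NE.
(R2, Left): Row can switch to R1 (2 → 3). Not NE.
(R2, Center): Row can switch to R1 (-4 → 3). Not NE.
(R2, Right): Row can switch to R1 (0 → 5). Not NE.
(R3, Left): Row gets 5, best alternative 4; Column gets 1, best alternative -2. No profitable deviation — NE.
(R3, Center): Column can switch to Left (-2 → 1). Not NE.
(R3, Right): Row can switch to R1 (3 → 5). Not NE.
(R4, Left): Row can switch to R3 (4 → 5). Not NE.
(R4, Center): Row can switch to R1 (-2 → 3). Not NE.
(R4, Right): Row can switch to R1 (-2 → 5). Not NE.

Pure-strategy Nash equilibria: (R1, Right); (R3, Left)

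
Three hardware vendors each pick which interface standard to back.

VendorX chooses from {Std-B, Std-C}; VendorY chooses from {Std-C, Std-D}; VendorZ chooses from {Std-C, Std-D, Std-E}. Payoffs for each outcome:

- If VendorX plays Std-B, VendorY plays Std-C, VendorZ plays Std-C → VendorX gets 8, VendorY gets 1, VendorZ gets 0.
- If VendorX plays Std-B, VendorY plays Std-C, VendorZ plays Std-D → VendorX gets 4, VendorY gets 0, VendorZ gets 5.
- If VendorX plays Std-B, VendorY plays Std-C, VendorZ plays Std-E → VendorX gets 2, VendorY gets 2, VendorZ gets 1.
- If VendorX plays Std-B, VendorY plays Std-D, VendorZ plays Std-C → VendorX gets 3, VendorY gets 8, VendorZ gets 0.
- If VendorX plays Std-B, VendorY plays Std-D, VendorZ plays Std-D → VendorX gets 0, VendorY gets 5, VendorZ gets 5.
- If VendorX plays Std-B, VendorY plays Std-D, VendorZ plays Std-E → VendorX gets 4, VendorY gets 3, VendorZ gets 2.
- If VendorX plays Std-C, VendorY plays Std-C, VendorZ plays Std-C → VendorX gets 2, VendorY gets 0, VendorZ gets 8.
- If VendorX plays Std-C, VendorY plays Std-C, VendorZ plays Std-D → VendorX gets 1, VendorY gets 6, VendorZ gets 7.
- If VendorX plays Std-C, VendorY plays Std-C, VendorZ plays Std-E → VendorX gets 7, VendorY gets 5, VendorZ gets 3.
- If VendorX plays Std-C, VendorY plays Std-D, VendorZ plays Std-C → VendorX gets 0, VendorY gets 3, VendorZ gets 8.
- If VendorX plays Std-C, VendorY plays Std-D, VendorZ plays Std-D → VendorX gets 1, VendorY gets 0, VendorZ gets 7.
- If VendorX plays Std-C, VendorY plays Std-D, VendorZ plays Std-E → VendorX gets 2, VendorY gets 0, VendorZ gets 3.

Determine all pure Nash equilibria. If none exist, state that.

There is no pure-strategy Nash equilibrium.

(Std-B, Std-C, Std-C): VendorY can switch to Std-D (1 → 8). Not NE.
(Std-B, Std-C, Std-D): VendorY can switch to Std-D (0 → 5). Not NE.
(Std-B, Std-C, Std-E): VendorX can switch to Std-C (2 → 7). Not NE.
(Std-B, Std-D, Std-C): VendorZ can switch to Std-D (0 → 5). Not NE.
(Std-B, Std-D, Std-D): VendorX can switch to Std-C (0 → 1). Not NE.
(Std-B, Std-D, Std-E): VendorZ can switch to Std-D (2 → 5). Not NE.
(The remaining 6 profiles each have a profitable deviation by the same check.)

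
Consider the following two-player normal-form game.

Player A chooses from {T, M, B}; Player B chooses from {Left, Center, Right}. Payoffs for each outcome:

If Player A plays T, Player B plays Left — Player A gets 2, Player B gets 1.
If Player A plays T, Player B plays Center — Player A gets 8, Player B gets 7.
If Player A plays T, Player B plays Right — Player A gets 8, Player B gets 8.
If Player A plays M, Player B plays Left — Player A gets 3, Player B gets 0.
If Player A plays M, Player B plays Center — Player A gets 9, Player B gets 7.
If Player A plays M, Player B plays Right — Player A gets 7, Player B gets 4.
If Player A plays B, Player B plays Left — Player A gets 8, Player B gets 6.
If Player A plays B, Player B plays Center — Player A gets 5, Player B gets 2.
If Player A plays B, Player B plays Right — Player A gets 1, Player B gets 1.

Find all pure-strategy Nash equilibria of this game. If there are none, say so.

(T, Left): Player A can switch to M (2 → 3). Not NE.
(T, Center): Player A can switch to M (8 → 9). Not NE.
(T, Right): Player A gets 8, best alternative 7; Player B gets 8, best alternative 7. No profitable deviation — NE.
(M, Left): Player A can switch to B (3 → 8). Not NE.
(M, Center): Player A gets 9, best alternative 8; Player B gets 7, best alternative 4. No profitable deviation — NE.
(M, Right): Player A can switch to T (7 → 8). Not NE.
(B, Left): Player A gets 8, best alternative 3; Player B gets 6, best alternative 2. No profitable deviation — NE.
(B, Center): Player A can switch to T (5 → 8). Not NE.
(B, Right): Player A can switch to T (1 → 8). Not NE.

The pure Nash equilibria are (T, Right), (M, Center), (B, Left).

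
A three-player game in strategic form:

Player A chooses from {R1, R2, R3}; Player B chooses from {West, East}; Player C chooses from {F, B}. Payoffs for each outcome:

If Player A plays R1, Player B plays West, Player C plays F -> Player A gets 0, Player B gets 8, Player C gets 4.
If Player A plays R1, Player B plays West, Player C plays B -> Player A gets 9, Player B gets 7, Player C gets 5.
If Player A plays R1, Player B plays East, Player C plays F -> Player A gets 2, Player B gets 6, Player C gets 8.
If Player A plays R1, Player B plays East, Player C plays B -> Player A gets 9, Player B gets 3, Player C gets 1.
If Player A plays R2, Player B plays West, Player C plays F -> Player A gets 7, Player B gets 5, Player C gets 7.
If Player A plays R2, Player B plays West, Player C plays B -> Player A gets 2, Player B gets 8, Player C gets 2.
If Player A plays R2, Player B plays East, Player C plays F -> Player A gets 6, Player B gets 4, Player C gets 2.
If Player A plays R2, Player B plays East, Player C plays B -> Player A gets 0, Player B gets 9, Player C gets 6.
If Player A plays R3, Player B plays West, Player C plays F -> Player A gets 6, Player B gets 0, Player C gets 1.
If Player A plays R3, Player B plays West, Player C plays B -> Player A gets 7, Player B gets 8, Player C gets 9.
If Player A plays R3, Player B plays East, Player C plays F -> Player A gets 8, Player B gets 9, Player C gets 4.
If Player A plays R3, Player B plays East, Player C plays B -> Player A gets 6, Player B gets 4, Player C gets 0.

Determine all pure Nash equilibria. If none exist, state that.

Check each profile: it is a Nash equilibrium iff no player can strictly gain by switching unilaterally.
(R1, West, F): Player A can switch to R2 (0 → 7). Not NE.
(R1, West, B): Player A gets 9, best alternative 7; Player B gets 7, best alternative 3; Player C gets 5, best alternative 4. No profitable deviation — NE.
(R1, East, F): Player A can switch to R2 (2 → 6). Not NE.
(R1, East, B): Player B can switch to West (3 → 7). Not NE.
(R2, West, F): Player A gets 7, best alternative 6; Player B gets 5, best alternative 4; Player C gets 7, best alternative 2. No profitable deviation — NE.
(R2, West, B): Player A can switch to R1 (2 → 9). Not NE.
(R2, East, F): Player A can switch to R3 (6 → 8). Not NE.
(R2, East, B): Player A can switch to R1 (0 → 9). Not NE.
(R3, West, F): Player A can switch to R2 (6 → 7). Not NE.
(R3, West, B): Player A can switch to R1 (7 → 9). Not NE.
(R3, East, F): Player A gets 8, best alternative 6; Player B gets 9, best alternative 0; Player C gets 4, best alternative 0. No profitable deviation — NE.
(R3, East, B): Player A can switch to R1 (6 → 9). Not NE.

The pure Nash equilibria are (R1, West, B) and (R2, West, F) and (R3, East, F).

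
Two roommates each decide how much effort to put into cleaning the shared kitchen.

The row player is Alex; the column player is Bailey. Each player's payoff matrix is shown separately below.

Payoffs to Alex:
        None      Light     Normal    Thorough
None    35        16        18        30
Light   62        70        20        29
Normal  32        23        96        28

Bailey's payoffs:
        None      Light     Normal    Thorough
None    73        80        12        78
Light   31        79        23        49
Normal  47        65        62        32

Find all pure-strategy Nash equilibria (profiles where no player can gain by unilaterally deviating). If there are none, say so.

Pure NE: (Light, Light)

For each strategy profile, look for a profitable unilateral deviation.
(None, None): Alex can switch to Light (35 → 62). Not NE.
(None, Light): Alex can switch to Light (16 → 70). Not NE.
(None, Normal): Alex can switch to Light (18 → 20). Not NE.
(None, Thorough): Bailey can switch to Light (78 → 80). Not NE.
(Light, None): Bailey can switch to Light (31 → 79). Not NE.
(Light, Light): Alex gets 70, best alternative 23; Bailey gets 79, best alternative 49. No profitable deviation — NE.
(Light, Normal): Alex can switch to Normal (20 → 96). Not NE.
(Light, Thorough): Alex can switch to None (29 → 30). Not NE.
(Normal, None): Alex can switch to None (32 → 35). Not NE.
(Normal, Light): Alex can switch to Light (23 → 70). Not NE.
(Normal, Normal): Bailey can switch to Light (62 → 65). Not NE.
(The remaining 1 profile has a profitable deviation by the same check.)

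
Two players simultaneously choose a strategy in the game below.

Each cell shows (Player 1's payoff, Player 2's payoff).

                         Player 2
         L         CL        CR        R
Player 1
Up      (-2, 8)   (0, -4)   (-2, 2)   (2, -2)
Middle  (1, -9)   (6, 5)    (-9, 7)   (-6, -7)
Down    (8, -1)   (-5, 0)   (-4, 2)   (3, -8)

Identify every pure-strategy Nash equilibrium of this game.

This game has no pure Nash equilibrium.

Check each profile: it is a Nash equilibrium iff no player can strictly gain by switching unilaterally.
(Up, L): Player 1 can switch to Middle (-2 → 1). Not NE.
(Up, CL): Player 1 can switch to Middle (0 → 6). Not NE.
(Up, CR): Player 2 can switch to L (2 → 8). Not NE.
(Up, R): Player 1 can switch to Down (2 → 3). Not NE.
(Middle, L): Player 1 can switch to Down (1 → 8). Not NE.
(Middle, CL): Player 2 can switch to CR (5 → 7). Not NE.
(Middle, CR): Player 1 can switch to Up (-9 → -2). Not NE.
(Middle, R): Player 1 can switch to Up (-6 → 2). Not NE.
(Down, L): Player 2 can switch to CL (-1 → 0). Not NE.
(Down, CL): Player 1 can switch to Up (-5 → 0). Not NE.
(The remaining 2 profiles each have a profitable deviation by the same check.)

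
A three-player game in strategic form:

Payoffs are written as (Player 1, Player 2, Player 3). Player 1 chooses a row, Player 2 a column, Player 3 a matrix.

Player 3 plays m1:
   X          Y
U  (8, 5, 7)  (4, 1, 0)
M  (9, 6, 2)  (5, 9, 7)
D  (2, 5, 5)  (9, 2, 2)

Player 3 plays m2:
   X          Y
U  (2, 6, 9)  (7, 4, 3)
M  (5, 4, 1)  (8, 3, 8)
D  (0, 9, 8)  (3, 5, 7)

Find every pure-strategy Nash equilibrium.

For each strategy profile, look for a profitable unilateral deviation.
(U, X, m1): Player 1 can switch to M (8 → 9). Not NE.
(U, X, m2): Player 1 can switch to M (2 → 5). Not NE.
(U, Y, m1): Player 1 can switch to M (4 → 5). Not NE.
(U, Y, m2): Player 1 can switch to M (7 → 8). Not NE.
(M, X, m1): Player 2 can switch to Y (6 → 9). Not NE.
(M, X, m2): Player 3 can switch to m1 (1 → 2). Not NE.
(M, Y, m1): Player 1 can switch to D (5 → 9). Not NE.
(M, Y, m2): Player 2 can switch to X (3 → 4). Not NE.
(The remaining 4 profiles each have a profitable deviation by the same check.)

There is no pure-strategy Nash equilibrium.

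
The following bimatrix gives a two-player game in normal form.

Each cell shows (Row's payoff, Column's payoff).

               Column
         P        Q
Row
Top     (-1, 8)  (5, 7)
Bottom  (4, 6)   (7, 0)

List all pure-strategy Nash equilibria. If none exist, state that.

Row against P: payoffs -1, 4 → best response Bottom.
Row against Q: payoffs 5, 7 → best response Bottom.
Column against Top: payoffs 8, 7 → best response P.
Column against Bottom: payoffs 6, 0 → best response P.
Mutual best responses: (Bottom, P).

Pure NE: (Bottom, P)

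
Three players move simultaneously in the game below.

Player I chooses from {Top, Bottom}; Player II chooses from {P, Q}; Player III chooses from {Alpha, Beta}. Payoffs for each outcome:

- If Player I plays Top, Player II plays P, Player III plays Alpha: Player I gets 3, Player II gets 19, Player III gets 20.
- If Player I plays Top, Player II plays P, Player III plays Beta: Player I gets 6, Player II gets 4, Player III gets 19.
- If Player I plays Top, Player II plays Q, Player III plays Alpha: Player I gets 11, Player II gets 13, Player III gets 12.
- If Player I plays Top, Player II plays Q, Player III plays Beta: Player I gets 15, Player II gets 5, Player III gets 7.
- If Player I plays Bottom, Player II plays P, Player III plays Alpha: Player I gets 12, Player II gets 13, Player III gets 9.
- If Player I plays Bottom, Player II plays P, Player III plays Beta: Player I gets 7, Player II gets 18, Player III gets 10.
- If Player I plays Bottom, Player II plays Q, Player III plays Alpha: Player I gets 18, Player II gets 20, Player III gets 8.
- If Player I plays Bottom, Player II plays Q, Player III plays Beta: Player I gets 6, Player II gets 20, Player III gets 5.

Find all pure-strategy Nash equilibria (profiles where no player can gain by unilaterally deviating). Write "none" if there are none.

The unique pure-strategy Nash equilibrium is (Bottom, Q, Alpha).

(Top, P, Alpha): Player I can switch to Bottom (3 → 12). Not NE.
(Top, P, Beta): Player I can switch to Bottom (6 → 7). Not NE.
(Top, Q, Alpha): Player I can switch to Bottom (11 → 18). Not NE.
(Top, Q, Beta): Player III can switch to Alpha (7 → 12). Not NE.
(Bottom, P, Alpha): Player II can switch to Q (13 → 20). Not NE.
(Bottom, P, Beta): Player II can switch to Q (18 → 20). Not NE.
(Bottom, Q, Alpha): Player I gets 18, best alternative 11; Player II gets 20, best alternative 13; Player III gets 8, best alternative 5. No profitable deviation — NE.
(Bottom, Q, Beta): Player I can switch to Top (6 → 15). Not NE.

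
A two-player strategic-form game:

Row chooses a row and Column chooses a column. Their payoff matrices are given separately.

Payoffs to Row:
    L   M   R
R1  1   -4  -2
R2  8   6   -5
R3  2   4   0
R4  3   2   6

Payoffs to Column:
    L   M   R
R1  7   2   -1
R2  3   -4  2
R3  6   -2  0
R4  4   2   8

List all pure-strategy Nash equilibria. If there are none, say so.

The pure Nash equilibria are (R2, L); (R4, R).

For each player, find the best response to each opponent profile; mutual best responses are the pure NE.
Row against L: payoffs 1, 8, 2, 3 → best response R2.
Row against M: payoffs -4, 6, 4, 2 → best response R2.
Row against R: payoffs -2, -5, 0, 6 → best response R4.
Column against R1: payoffs 7, 2, -1 → best response L.
Column against R2: payoffs 3, -4, 2 → best response L.
Column against R3: payoffs 6, -2, 0 → best response L.
Column against R4: payoffs 4, 2, 8 → best response R.
Mutual best responses: (R2, L); (R4, R).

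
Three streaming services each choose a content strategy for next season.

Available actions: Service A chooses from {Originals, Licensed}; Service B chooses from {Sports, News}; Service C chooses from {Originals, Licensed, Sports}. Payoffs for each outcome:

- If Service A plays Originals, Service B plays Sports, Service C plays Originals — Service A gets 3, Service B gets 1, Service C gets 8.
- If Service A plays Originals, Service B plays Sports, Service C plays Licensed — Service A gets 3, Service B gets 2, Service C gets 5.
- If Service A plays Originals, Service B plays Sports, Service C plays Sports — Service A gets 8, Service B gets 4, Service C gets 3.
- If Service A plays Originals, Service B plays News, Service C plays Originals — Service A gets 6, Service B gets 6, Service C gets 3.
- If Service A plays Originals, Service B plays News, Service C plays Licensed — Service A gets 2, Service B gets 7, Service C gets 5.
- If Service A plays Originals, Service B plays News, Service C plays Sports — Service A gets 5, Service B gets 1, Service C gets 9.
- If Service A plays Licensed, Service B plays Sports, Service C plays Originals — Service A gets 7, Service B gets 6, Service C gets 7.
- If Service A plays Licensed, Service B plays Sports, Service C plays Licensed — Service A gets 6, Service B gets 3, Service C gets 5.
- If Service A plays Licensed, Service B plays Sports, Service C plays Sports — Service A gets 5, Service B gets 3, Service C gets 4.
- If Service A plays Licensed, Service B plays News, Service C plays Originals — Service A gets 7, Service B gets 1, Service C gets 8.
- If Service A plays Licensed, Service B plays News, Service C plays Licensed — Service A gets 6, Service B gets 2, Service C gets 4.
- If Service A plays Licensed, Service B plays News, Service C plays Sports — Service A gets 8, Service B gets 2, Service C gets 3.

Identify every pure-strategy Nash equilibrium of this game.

Service A against (Sports, Originals): payoffs 3, 7 → best response Licensed.
Service A against (Sports, Licensed): payoffs 3, 6 → best response Licensed.
Service A against (Sports, Sports): payoffs 8, 5 → best response Originals.
Service A against (News, Originals): payoffs 6, 7 → best response Licensed.
Service A against (News, Licensed): payoffs 2, 6 → best response Licensed.
Service A against (News, Sports): payoffs 5, 8 → best response Licensed.
Service B against (Originals, Originals): payoffs 1, 6 → best response News.
Service B against (Originals, Licensed): payoffs 2, 7 → best response News.
Service B against (Originals, Sports): payoffs 4, 1 → best response Sports.
Service B against (Licensed, Originals): payoffs 6, 1 → best response Sports.
Service B against (Licensed, Licensed): payoffs 3, 2 → best response Sports.
Service B against (Licensed, Sports): payoffs 3, 2 → best response Sports.
Service C against (Originals, Sports): payoffs 8, 5, 3 → best response Originals.
Service C against (Originals, News): payoffs 3, 5, 9 → best response Sports.
Service C against (Licensed, Sports): payoffs 7, 5, 4 → best response Originals.
Service C against (Licensed, News): payoffs 8, 4, 3 → best response Originals.
Mutual best responses: (Licensed, Sports, Originals).

(Licensed, Sports, Originals)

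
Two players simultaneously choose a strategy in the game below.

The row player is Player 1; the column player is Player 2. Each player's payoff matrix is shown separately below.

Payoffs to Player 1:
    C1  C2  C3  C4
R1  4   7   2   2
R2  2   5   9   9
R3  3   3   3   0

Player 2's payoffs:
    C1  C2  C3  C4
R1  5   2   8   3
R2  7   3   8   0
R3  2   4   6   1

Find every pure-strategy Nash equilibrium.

(R1, C1): Player 2 can switch to C3 (5 → 8). Not NE.
(R1, C2): Player 2 can switch to C1 (2 → 5). Not NE.
(R1, C3): Player 1 can switch to R2 (2 → 9). Not NE.
(R1, C4): Player 1 can switch to R2 (2 → 9). Not NE.
(R2, C1): Player 1 can switch to R1 (2 → 4). Not NE.
(R2, C2): Player 1 can switch to R1 (5 → 7). Not NE.
(R2, C3): Player 1 gets 9, best alternative 3; Player 2 gets 8, best alternative 7. No profitable deviation — NE.
(R2, C4): Player 2 can switch to C1 (0 → 7). Not NE.
(R3, C1): Player 1 can switch to R1 (3 → 4). Not NE.
(R3, C2): Player 1 can switch to R1 (3 → 7). Not NE.
(R3, C3): Player 1 can switch to R2 (3 → 9). Not NE.
(The remaining 1 profile has a profitable deviation by the same check.)

Pure NE: (R2, C3)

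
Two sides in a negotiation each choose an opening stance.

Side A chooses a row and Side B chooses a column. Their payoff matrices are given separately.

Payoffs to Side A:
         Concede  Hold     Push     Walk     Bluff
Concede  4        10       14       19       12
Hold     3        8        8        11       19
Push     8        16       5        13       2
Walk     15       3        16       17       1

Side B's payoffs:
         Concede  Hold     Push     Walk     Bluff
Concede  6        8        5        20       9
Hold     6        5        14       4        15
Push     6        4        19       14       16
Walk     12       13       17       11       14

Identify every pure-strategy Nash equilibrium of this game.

(Concede, Concede): Side A can switch to Push (4 → 8). Not NE.
(Concede, Hold): Side A can switch to Push (10 → 16). Not NE.
(Concede, Push): Side A can switch to Walk (14 → 16). Not NE.
(Concede, Walk): Side A gets 19, best alternative 17; Side B gets 20, best alternative 9. No profitable deviation — NE.
(Concede, Bluff): Side A can switch to Hold (12 → 19). Not NE.
(Hold, Concede): Side A can switch to Concede (3 → 4). Not NE.
(Hold, Hold): Side A can switch to Concede (8 → 10). Not NE.
(Hold, Push): Side A can switch to Concede (8 → 14). Not NE.
(Hold, Walk): Side A can switch to Concede (11 → 19). Not NE.
(Hold, Bluff): Side A gets 19, best alternative 12; Side B gets 15, best alternative 14. No profitable deviation — NE.
(Push, Concede): Side A can switch to Walk (8 → 15). Not NE.
(Push, Hold): Side B can switch to Concede (4 → 6). Not NE.
(Walk, Push): Side A gets 16, best alternative 14; Side B gets 17, best alternative 14. No profitable deviation — NE.
(The remaining 7 profiles each have a profitable deviation by the same check.)

(Concede, Walk) and (Hold, Bluff) and (Walk, Push)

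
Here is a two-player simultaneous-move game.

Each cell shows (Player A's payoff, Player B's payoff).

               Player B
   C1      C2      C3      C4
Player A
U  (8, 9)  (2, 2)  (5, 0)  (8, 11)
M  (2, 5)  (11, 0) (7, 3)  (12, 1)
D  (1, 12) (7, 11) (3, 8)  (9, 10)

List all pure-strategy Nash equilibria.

(U, C1): Player B can switch to C4 (9 → 11). Not NE.
(U, C2): Player A can switch to M (2 → 11). Not NE.
(U, C3): Player A can switch to M (5 → 7). Not NE.
(U, C4): Player A can switch to M (8 → 12). Not NE.
(M, C1): Player A can switch to U (2 → 8). Not NE.
(M, C2): Player B can switch to C1 (0 → 5). Not NE.
(The remaining 6 profiles each have a profitable deviation by the same check.)

none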